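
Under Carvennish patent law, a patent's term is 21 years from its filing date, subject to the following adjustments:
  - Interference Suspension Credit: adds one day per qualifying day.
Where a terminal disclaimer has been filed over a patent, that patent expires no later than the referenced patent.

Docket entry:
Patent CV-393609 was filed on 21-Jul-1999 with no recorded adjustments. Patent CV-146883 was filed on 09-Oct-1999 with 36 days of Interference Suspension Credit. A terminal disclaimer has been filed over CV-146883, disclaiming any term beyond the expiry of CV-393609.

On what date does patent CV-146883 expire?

July 21, 2020

Natural term of CV-146883:
  Base: filing + 21 years → 9 October 2020.
  Interference Suspension Credit: +36 days → 14 November 2020.
Expiry of referenced patent CV-393609:
  Base: filing + 21 years → 21 July 2020.
Terminal disclaimer: CV-146883 expires on the earlier of 14 November 2020 and 21 July 2020.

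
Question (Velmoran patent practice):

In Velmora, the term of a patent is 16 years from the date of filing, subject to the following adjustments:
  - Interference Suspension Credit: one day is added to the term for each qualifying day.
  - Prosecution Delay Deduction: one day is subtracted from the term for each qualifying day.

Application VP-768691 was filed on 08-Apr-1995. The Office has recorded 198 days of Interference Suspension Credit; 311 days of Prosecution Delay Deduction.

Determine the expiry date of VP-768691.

Base term: filing date + 16 years → 8 April 2011.
Interference Suspension Credit: +198 days → 23 October 2011.
Prosecution Delay Deduction: −311 days → 16 December 2010.

2010-12-16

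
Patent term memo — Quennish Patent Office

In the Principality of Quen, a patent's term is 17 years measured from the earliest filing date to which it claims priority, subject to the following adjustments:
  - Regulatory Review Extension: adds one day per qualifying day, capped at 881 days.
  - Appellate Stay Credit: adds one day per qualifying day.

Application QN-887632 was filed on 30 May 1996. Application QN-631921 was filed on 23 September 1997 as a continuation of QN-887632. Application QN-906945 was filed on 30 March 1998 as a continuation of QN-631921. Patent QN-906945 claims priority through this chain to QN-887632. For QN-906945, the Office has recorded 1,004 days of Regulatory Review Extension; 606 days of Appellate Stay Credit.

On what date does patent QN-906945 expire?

2017-06-25

Earliest priority filing: 30 May 1996.
Base term: 30 May 1996 + 17 years → 30 May 2013.
Regulatory Review Extension: 1004 days claimed exceeds the 881-day cap, so +881 days → 28 October 2015.
Appellate Stay Credit: +606 days → 25 June 2017.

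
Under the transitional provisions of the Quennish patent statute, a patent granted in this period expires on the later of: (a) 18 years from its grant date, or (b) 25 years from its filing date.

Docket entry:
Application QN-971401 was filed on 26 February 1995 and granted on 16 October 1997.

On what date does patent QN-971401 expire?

(a) grant + 18 years → 16 October 2015.
(b) filing + 25 years → 26 February 2020.
Later of the two: 26 February 2020.

February 26, 2020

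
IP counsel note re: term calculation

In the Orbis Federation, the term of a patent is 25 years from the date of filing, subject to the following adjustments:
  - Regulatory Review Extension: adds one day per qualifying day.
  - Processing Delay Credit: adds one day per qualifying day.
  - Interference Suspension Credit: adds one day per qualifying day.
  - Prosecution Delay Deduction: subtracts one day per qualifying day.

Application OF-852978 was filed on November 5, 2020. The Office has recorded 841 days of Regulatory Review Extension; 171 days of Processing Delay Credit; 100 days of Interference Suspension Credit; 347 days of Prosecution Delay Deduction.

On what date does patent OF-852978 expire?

Base term: filing date + 25 years → 5 November 2045.
Regulatory Review Extension: +841 days → 24 February 2048.
Processing Delay Credit: +171 days → 13 August 2048.
Interference Suspension Credit: +100 days → 21 November 2048.
Prosecution Delay Deduction: −347 days → 10 December 2047.

2047-12-10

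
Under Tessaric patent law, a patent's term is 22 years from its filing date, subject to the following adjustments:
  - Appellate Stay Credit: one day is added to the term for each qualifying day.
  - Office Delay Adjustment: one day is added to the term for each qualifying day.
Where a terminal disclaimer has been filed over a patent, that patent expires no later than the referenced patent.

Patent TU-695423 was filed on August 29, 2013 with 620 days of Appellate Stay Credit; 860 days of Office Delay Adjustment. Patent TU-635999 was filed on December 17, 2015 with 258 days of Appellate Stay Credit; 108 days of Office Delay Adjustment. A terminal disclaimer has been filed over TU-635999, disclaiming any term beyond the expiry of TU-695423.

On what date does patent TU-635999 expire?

December 18, 2038

Natural term of TU-635999:
  Base: filing + 22 years → 17 December 2037.
  Appellate Stay Credit: +258 days → 1 September 2038.
  Office Delay Adjustment: +108 days → 18 December 2038.
Expiry of referenced patent TU-695423:
  Base: filing + 22 years → 29 August 2035.
  Appellate Stay Credit: +620 days → 10 May 2037.
  Office Delay Adjustment: +860 days → 17 September 2039.
Terminal disclaimer: TU-635999 expires on the earlier of 18 December 2038 and 17 September 2039.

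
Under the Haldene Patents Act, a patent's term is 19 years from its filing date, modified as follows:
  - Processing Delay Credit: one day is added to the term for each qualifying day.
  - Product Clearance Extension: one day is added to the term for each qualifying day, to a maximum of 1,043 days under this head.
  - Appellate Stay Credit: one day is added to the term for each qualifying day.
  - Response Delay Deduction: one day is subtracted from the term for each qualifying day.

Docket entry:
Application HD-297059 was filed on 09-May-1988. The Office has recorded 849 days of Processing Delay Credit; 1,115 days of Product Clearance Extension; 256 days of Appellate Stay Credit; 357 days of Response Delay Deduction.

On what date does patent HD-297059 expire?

April 3, 2012

Base term: filing date + 19 years → 9 May 2007.
Processing Delay Credit: +849 days → 4 September 2009.
Product Clearance Extension: 1115 days claimed exceeds the 1043-day cap, so +1043 days → 13 July 2012.
Appellate Stay Credit: +256 days → 26 March 2013.
Response Delay Deduction: −357 days → 3 April 2012.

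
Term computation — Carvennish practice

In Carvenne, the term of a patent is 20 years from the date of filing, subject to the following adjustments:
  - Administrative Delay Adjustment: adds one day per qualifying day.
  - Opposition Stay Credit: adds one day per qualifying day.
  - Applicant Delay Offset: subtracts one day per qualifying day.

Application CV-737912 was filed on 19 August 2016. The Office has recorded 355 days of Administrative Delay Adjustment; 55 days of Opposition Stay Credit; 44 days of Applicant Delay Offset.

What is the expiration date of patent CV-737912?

Base term: filing date + 20 years → 19 August 2036.
Administrative Delay Adjustment: +355 days → 9 August 2037.
Opposition Stay Credit: +55 days → 3 October 2037.
Applicant Delay Offset: −44 days → 20 August 2037.

August 20, 2037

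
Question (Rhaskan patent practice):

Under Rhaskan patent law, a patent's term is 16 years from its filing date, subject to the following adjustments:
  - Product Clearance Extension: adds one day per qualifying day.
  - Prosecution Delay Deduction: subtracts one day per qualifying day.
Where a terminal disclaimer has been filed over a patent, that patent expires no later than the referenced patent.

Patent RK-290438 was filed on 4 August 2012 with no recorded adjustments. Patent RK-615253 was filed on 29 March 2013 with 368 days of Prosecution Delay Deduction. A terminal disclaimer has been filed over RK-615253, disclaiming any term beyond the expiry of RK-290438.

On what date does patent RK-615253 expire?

March 26, 2028

Natural term of RK-615253:
  Base: filing + 16 years → 29 March 2029.
  Prosecution Delay Deduction: −368 days → 26 March 2028.
Expiry of referenced patent RK-290438:
  Base: filing + 16 years → 4 August 2028.
Terminal disclaimer: RK-615253 expires on the earlier of 26 March 2028 and 4 August 2028.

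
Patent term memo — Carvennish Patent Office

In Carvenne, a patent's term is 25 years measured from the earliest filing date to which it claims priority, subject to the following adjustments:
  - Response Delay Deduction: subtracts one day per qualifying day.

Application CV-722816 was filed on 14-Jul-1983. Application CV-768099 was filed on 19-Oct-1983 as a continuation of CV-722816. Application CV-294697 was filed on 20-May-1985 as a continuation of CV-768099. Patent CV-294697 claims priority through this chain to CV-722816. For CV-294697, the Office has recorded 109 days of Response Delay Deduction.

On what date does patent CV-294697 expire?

March 27, 2008

Earliest priority filing: 14 July 1983.
Base term: 14 July 1983 + 25 years → 14 July 2008.
Response Delay Deduction: −109 days → 27 March 2008.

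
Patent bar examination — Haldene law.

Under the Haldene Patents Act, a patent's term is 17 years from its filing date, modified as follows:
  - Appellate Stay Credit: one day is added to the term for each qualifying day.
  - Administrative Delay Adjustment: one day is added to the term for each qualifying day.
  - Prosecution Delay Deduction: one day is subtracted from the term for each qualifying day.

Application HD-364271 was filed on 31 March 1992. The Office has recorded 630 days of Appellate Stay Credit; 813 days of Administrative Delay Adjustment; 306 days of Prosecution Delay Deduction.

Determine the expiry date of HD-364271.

May 11, 2012

Base term: filing date + 17 years → 31 March 2009.
Appellate Stay Credit: +630 days → 21 December 2010.
Administrative Delay Adjustment: +813 days → 13 March 2013.
Prosecution Delay Deduction: −306 days → 11 May 2012.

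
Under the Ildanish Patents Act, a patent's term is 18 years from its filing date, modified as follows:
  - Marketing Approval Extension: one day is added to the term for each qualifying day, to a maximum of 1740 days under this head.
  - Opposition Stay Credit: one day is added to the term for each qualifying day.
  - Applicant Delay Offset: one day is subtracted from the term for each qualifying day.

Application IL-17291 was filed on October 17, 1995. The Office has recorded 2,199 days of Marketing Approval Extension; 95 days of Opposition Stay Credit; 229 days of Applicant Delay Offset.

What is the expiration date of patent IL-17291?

Base term: filing date + 18 years → 17 October 2013.
Marketing Approval Extension: 2199 days claimed exceeds the 1740-day cap, so +1740 days → 23 July 2018.
Opposition Stay Credit: +95 days → 26 October 2018.
Applicant Delay Offset: −229 days → 11 March 2018.

March 11, 2018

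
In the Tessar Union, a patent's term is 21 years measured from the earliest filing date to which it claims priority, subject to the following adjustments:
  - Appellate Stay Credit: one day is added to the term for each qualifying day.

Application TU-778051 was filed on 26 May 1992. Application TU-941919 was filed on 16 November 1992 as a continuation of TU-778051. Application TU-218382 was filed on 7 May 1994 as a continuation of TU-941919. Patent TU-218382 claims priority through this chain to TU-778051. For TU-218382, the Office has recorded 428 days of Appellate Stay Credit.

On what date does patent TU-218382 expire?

July 28, 2014

Earliest priority filing: 26 May 1992.
Base term: 26 May 1992 + 21 years → 26 May 2013.
Appellate Stay Credit: +428 days → 28 July 2014.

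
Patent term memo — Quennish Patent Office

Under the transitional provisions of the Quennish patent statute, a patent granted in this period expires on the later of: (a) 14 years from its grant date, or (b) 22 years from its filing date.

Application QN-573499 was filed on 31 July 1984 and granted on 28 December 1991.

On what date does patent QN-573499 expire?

(a) grant + 14 years → 28 December 2005.
(b) filing + 22 years → 31 July 2006.
Later of the two: 31 July 2006.

July 31, 2006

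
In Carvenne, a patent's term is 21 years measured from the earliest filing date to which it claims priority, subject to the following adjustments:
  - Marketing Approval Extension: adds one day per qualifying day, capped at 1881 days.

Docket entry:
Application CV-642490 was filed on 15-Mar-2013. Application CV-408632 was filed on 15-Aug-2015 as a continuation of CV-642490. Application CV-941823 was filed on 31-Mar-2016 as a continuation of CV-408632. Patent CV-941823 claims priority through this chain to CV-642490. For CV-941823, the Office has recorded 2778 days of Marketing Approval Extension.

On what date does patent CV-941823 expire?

May 9, 2039

Earliest priority filing: 15 March 2013.
Base term: 15 March 2013 + 21 years → 15 March 2034.
Marketing Approval Extension: 2778 days claimed exceeds the 1881-day cap, so +1881 days → 9 May 2039.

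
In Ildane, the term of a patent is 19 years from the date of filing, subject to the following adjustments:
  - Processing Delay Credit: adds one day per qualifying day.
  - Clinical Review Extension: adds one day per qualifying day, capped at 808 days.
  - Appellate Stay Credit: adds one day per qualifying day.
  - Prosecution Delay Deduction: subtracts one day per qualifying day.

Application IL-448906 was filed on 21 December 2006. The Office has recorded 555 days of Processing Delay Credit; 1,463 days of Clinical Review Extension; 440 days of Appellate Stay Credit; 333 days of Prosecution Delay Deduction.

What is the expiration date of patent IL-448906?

Base term: filing date + 19 years → 21 December 2025.
Processing Delay Credit: +555 days → 29 June 2027.
Clinical Review Extension: 1463 days claimed exceeds the 808-day cap, so +808 days → 14 September 2029.
Appellate Stay Credit: +440 days → 28 November 2030.
Prosecution Delay Deduction: −333 days → 30 December 2029.

2029-12-30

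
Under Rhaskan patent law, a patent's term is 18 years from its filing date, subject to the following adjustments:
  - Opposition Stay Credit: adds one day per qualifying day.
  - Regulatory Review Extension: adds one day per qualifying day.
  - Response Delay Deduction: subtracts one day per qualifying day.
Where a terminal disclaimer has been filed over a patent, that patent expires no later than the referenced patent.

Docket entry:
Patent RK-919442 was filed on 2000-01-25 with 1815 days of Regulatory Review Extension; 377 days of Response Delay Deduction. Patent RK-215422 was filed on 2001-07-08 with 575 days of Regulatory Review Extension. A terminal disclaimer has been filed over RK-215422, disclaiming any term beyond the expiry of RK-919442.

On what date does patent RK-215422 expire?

2021-02-02

Natural term of RK-215422:
  Base: filing + 18 years → 8 July 2019.
  Regulatory Review Extension: +575 days → 2 February 2021.
Expiry of referenced patent RK-919442:
  Base: filing + 18 years → 25 January 2018.
  Regulatory Review Extension: +1815 days → 14 January 2023.
  Response Delay Deduction: −377 days → 2 January 2022.
Terminal disclaimer: RK-215422 expires on the earlier of 2 February 2021 and 2 January 2022.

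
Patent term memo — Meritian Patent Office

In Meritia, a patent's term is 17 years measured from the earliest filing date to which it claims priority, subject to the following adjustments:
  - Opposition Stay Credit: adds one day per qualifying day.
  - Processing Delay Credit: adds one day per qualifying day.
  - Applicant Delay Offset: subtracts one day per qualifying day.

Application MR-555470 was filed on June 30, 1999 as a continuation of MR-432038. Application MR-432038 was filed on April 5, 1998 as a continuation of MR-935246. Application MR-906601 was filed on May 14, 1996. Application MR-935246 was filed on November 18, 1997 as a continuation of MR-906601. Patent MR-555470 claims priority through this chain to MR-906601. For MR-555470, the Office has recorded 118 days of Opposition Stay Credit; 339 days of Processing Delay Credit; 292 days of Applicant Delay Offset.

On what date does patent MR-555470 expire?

Earliest priority filing: 14 May 1996.
Base term: 14 May 1996 + 17 years → 14 May 2013.
Opposition Stay Credit: +118 days → 9 September 2013.
Processing Delay Credit: +339 days → 14 August 2014.
Applicant Delay Offset: −292 days → 26 October 2013.

2013-10-26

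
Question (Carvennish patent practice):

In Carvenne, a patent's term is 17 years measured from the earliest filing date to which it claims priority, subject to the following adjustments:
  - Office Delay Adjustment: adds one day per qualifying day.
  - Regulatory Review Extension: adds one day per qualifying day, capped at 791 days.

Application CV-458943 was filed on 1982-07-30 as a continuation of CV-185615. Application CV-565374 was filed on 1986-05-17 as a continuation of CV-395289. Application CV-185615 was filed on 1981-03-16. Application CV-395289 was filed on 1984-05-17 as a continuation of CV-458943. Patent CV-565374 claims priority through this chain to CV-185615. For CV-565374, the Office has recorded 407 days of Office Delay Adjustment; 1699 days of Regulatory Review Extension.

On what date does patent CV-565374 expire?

June 26, 2001

Earliest priority filing: 16 March 1981.
Base term: 16 March 1981 + 17 years → 16 March 1998.
Office Delay Adjustment: +407 days → 27 April 1999.
Regulatory Review Extension: 1699 days claimed exceeds the 791-day cap, so +791 days → 26 June 2001.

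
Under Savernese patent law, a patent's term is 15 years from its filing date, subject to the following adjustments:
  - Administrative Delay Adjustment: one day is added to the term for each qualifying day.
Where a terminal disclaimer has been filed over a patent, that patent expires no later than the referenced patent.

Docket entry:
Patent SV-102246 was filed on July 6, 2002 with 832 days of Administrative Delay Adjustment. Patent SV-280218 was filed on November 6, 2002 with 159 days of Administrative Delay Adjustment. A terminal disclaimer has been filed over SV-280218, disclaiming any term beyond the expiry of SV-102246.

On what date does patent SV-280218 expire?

Natural term of SV-280218:
  Base: filing + 15 years → 6 November 2017.
  Administrative Delay Adjustment: +159 days → 14 April 2018.
Expiry of referenced patent SV-102246:
  Base: filing + 15 years → 6 July 2017.
  Administrative Delay Adjustment: +832 days → 16 October 2019.
Terminal disclaimer: SV-280218 expires on the earlier of 14 April 2018 and 16 October 2019.

April 14, 2018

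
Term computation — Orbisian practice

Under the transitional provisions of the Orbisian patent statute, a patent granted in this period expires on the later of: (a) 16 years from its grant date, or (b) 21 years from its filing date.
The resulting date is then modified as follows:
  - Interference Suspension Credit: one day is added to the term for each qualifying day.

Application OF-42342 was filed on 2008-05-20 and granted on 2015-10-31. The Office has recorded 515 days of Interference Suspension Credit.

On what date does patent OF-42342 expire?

(a) grant + 16 years → 31 October 2031.
(b) filing + 21 years → 20 May 2029.
Later of the two: 31 October 2031.
Interference Suspension Credit: +515 days → 29 March 2033.

March 29, 2033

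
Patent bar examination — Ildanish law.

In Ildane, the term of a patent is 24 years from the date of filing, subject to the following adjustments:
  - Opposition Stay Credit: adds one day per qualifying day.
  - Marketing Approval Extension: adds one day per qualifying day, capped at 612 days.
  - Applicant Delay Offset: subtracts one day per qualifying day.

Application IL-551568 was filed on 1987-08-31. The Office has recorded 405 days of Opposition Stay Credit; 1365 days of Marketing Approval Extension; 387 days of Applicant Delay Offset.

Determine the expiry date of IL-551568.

Base term: filing date + 24 years → 31 August 2011.
Opposition Stay Credit: +405 days → 9 October 2012.
Marketing Approval Extension: 1365 days claimed exceeds the 612-day cap, so +612 days → 13 June 2014.
Applicant Delay Offset: −387 days → 22 May 2013.

2013-05-22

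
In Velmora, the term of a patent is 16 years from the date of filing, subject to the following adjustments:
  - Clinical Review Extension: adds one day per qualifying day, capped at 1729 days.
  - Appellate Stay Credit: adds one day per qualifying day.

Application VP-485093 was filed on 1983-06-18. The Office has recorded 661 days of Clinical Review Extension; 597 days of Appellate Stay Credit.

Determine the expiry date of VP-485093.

2002-11-27

Base term: filing date + 16 years → 18 June 1999.
Clinical Review Extension: 661 days (within the 1729-day cap) → +661 days → 9 April 2001.
Appellate Stay Credit: +597 days → 27 November 2002.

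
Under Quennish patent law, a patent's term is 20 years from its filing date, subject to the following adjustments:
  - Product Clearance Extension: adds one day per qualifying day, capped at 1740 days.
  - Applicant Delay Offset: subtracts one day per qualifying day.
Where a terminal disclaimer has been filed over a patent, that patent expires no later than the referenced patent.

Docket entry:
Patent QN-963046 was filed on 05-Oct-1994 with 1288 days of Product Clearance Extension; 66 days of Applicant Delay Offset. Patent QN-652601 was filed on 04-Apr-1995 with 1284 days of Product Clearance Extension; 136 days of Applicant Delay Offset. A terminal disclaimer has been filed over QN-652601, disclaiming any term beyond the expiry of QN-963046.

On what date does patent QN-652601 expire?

2018-02-08

Natural term of QN-652601:
  Base: filing + 20 years → 4 April 2015.
  Product Clearance Extension: 1284 days (within the 1740-day cap) → +1284 days → 9 October 2018.
  Applicant Delay Offset: −136 days → 26 May 2018.
Expiry of referenced patent QN-963046:
  Base: filing + 20 years → 5 October 2014.
  Product Clearance Extension: 1288 days (within the 1740-day cap) → +1288 days → 15 April 2018.
  Applicant Delay Offset: −66 days → 8 February 2018.
Terminal disclaimer: QN-652601 expires on the earlier of 26 May 2018 and 8 February 2018.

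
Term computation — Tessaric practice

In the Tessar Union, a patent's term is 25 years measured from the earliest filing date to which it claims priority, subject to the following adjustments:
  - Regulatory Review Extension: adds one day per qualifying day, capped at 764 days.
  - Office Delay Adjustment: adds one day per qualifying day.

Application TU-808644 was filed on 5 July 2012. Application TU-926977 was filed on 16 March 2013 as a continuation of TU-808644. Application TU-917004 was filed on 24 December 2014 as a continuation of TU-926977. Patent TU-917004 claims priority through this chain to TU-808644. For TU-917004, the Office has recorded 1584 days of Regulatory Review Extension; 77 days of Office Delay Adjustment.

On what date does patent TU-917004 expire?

Earliest priority filing: 5 July 2012.
Base term: 5 July 2012 + 25 years → 5 July 2037.
Regulatory Review Extension: 1584 days claimed exceeds the 764-day cap, so +764 days → 8 August 2039.
Office Delay Adjustment: +77 days → 24 October 2039.

October 24, 2039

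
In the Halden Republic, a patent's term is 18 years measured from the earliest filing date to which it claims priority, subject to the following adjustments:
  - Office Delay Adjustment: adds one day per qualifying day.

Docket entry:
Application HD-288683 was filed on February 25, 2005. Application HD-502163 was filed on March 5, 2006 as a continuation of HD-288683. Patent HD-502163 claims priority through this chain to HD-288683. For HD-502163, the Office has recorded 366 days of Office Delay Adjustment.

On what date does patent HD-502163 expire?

February 26, 2024

Earliest priority filing: 25 February 2005.
Base term: 25 February 2005 + 18 years → 25 February 2023.
Office Delay Adjustment: +366 days → 26 February 2024.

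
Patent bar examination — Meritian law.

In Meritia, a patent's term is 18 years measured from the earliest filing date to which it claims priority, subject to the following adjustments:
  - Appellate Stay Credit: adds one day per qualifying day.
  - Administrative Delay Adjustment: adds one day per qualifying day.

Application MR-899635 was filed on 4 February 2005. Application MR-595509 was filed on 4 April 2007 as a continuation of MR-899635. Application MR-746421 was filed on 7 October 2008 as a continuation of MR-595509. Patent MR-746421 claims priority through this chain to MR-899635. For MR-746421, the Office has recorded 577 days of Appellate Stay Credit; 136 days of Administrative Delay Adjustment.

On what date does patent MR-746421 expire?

2025-01-17

Earliest priority filing: 4 February 2005.
Base term: 4 February 2005 + 18 years → 4 February 2023.
Appellate Stay Credit: +577 days → 3 September 2024.
Administrative Delay Adjustment: +136 days → 17 January 2025.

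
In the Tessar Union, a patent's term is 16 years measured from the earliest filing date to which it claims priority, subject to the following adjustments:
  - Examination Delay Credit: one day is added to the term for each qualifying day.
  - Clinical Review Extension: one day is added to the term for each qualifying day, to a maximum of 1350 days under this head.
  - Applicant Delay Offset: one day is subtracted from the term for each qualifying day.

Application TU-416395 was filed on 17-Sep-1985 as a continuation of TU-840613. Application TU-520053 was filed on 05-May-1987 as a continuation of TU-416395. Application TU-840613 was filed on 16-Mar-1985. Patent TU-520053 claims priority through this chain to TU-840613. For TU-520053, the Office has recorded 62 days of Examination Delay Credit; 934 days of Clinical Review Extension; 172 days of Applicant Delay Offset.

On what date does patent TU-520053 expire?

2003-06-18

Earliest priority filing: 16 March 1985.
Base term: 16 March 1985 + 16 years → 16 March 2001.
Examination Delay Credit: +62 days → 17 May 2001.
Clinical Review Extension: 934 days (within the 1350-day cap) → +934 days → 7 December 2003.
Applicant Delay Offset: −172 days → 18 June 2003.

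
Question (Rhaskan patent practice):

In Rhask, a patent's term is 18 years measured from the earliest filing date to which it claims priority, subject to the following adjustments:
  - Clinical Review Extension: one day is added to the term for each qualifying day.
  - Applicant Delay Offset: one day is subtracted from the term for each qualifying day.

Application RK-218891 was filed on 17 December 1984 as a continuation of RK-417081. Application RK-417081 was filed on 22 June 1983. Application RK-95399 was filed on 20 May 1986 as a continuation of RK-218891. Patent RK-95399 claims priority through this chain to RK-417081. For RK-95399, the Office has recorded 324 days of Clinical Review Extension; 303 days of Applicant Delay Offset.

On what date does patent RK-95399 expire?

Earliest priority filing: 22 June 1983.
Base term: 22 June 1983 + 18 years → 22 June 2001.
Clinical Review Extension: +324 days → 12 May 2002.
Applicant Delay Offset: −303 days → 13 July 2001.

2001-07-13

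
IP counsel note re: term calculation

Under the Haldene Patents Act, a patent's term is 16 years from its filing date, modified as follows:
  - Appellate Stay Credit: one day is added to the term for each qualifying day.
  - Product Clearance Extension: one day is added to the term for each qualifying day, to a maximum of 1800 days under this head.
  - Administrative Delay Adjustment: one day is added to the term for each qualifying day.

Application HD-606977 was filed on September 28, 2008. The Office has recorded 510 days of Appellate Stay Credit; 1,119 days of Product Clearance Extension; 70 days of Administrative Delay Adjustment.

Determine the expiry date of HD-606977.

2029-05-24

Base term: filing date + 16 years → 28 September 2024.
Appellate Stay Credit: +510 days → 20 February 2026.
Product Clearance Extension: 1119 days (within the 1800-day cap) → +1119 days → 15 March 2029.
Administrative Delay Adjustment: +70 days → 24 May 2029.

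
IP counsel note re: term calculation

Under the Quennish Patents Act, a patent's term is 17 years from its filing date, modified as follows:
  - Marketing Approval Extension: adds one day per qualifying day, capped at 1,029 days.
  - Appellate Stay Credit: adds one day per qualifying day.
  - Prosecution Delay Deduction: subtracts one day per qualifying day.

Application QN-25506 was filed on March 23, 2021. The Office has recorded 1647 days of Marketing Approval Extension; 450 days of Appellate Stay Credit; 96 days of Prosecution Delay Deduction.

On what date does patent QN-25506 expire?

Base term: filing date + 17 years → 23 March 2038.
Marketing Approval Extension: 1647 days claimed exceeds the 1029-day cap, so +1029 days → 15 January 2041.
Appellate Stay Credit: +450 days → 10 April 2042.
Prosecution Delay Deduction: −96 days → 4 January 2042.

2042-01-04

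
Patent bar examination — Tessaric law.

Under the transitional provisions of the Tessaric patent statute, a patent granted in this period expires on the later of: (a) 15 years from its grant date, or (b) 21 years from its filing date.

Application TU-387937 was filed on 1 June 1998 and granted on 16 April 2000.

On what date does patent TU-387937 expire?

(a) grant + 15 years → 16 April 2015.
(b) filing + 21 years → 1 June 2019.
Later of the two: 1 June 2019.

June 1, 2019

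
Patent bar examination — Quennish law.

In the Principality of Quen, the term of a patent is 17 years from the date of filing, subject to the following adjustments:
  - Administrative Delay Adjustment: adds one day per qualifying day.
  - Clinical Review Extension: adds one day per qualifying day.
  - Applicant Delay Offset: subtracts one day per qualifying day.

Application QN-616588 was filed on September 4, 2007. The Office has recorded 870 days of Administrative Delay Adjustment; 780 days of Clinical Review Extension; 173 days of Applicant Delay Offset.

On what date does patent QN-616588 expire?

September 20, 2028

Base term: filing date + 17 years → 4 September 2024.
Administrative Delay Adjustment: +870 days → 22 January 2027.
Clinical Review Extension: +780 days → 12 March 2029.
Applicant Delay Offset: −173 days → 20 September 2028.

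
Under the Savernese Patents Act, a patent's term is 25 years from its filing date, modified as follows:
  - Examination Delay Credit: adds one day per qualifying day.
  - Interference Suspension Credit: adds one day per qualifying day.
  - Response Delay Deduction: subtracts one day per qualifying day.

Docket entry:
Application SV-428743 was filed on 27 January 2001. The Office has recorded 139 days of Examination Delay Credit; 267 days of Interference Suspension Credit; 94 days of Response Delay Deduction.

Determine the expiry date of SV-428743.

December 5, 2026

Base term: filing date + 25 years → 27 January 2026.
Examination Delay Credit: +139 days → 15 June 2026.
Interference Suspension Credit: +267 days → 9 March 2027.
Response Delay Deduction: −94 days → 5 December 2026.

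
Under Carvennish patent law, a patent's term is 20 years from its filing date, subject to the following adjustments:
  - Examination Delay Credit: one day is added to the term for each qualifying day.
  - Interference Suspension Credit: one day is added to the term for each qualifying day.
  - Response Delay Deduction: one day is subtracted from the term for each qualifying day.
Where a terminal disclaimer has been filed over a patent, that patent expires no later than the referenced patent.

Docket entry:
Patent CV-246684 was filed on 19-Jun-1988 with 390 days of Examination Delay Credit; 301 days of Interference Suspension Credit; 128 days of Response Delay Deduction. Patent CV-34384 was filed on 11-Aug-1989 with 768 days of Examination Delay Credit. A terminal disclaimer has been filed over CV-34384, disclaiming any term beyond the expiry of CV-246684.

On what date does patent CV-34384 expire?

2010-01-03

Natural term of CV-34384:
  Base: filing + 20 years → 11 August 2009.
  Examination Delay Credit: +768 days → 18 September 2011.
Expiry of referenced patent CV-246684:
  Base: filing + 20 years → 19 June 2008.
  Examination Delay Credit: +390 days → 14 July 2009.
  Interference Suspension Credit: +301 days → 11 May 2010.
  Response Delay Deduction: −128 days → 3 January 2010.
Terminal disclaimer: CV-34384 expires on the earlier of 18 September 2011 and 3 January 2010.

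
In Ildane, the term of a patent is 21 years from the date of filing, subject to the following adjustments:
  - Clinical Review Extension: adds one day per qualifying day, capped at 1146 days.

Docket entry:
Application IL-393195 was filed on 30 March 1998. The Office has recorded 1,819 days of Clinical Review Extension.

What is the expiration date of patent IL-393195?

2022-05-19

Base term: filing date + 21 years → 30 March 2019.
Clinical Review Extension: 1819 days claimed exceeds the 1146-day cap, so +1146 days → 19 May 2022.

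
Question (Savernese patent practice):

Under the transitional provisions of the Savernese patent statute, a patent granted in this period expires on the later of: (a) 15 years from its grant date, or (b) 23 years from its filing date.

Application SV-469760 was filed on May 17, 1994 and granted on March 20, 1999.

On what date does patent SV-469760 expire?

(a) grant + 15 years → 20 March 2014.
(b) filing + 23 years → 17 May 2017.
Later of the two: 17 May 2017.

May 17, 2017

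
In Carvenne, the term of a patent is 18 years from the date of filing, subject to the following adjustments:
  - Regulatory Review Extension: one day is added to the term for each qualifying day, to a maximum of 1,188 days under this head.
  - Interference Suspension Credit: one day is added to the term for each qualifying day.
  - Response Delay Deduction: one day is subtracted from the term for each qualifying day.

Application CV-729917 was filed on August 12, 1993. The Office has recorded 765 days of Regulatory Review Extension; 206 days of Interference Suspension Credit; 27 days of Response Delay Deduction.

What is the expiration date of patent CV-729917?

Base term: filing date + 18 years → 12 August 2011.
Regulatory Review Extension: 765 days (within the 1188-day cap) → +765 days → 15 September 2013.
Interference Suspension Credit: +206 days → 9 April 2014.
Response Delay Deduction: −27 days → 13 March 2014.

March 13, 2014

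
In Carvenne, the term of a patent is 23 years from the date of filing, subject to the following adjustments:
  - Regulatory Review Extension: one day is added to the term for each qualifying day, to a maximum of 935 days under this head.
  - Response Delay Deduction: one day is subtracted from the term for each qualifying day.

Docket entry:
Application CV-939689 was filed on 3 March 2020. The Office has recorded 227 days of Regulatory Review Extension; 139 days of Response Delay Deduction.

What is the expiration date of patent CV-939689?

Base term: filing date + 23 years → 3 March 2043.
Regulatory Review Extension: 227 days (within the 935-day cap) → +227 days → 16 October 2043.
Response Delay Deduction: −139 days → 30 May 2043.

2043-05-30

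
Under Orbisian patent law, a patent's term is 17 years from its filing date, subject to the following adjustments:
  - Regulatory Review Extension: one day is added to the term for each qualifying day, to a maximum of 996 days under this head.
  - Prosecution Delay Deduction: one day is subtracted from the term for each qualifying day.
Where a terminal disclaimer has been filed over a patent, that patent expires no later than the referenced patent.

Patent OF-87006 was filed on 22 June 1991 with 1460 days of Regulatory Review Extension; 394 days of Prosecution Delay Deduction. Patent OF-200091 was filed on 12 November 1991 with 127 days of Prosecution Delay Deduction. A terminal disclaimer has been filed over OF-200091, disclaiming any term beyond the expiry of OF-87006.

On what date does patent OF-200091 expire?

Natural term of OF-200091:
  Base: filing + 17 years → 12 November 2008.
  Prosecution Delay Deduction: −127 days → 8 July 2008.
Expiry of referenced patent OF-87006:
  Base: filing + 17 years → 22 June 2008.
  Regulatory Review Extension: 1460 days claimed exceeds the 996-day cap, so +996 days → 15 March 2011.
  Prosecution Delay Deduction: −394 days → 14 February 2010.
Terminal disclaimer: OF-200091 expires on the earlier of 8 July 2008 and 14 February 2010.

2008-07-08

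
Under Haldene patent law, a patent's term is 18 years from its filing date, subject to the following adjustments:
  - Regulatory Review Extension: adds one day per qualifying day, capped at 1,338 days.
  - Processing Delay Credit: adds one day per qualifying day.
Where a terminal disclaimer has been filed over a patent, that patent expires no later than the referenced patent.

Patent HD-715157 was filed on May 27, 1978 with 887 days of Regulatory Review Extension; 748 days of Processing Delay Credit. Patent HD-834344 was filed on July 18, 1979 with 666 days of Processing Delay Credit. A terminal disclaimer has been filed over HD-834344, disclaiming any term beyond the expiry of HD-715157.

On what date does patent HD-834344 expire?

May 15, 1999

Natural term of HD-834344:
  Base: filing + 18 years → 18 July 1997.
  Processing Delay Credit: +666 days → 15 May 1999.
Expiry of referenced patent HD-715157:
  Base: filing + 18 years → 27 May 1996.
  Regulatory Review Extension: 887 days (within the 1338-day cap) → +887 days → 31 October 1998.
  Processing Delay Credit: +748 days → 17 November 2000.
Terminal disclaimer: HD-834344 expires on the earlier of 15 May 1999 and 17 November 2000.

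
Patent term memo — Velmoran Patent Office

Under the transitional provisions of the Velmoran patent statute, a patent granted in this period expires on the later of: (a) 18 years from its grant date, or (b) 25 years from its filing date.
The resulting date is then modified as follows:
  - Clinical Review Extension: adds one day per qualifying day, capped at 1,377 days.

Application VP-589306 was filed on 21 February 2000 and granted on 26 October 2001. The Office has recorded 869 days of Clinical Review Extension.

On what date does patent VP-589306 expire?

(a) grant + 18 years → 26 October 2019.
(b) filing + 25 years → 21 February 2025.
Later of the two: 21 February 2025.
Clinical Review Extension: 869 days (within the 1377-day cap) → +869 days → 10 July 2027.

2027-07-10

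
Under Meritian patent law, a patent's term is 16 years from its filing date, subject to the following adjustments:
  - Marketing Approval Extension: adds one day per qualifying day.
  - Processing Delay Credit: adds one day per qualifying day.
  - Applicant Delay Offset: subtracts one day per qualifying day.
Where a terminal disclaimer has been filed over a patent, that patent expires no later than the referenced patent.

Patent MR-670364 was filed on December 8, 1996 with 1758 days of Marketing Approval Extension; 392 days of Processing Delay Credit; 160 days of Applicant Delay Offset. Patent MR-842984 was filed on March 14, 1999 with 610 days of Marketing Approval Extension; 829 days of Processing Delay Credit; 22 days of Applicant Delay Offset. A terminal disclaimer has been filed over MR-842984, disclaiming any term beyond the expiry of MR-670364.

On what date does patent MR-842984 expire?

2018-05-21

Natural term of MR-842984:
  Base: filing + 16 years → 14 March 2015.
  Marketing Approval Extension: +610 days → 13 November 2016.
  Processing Delay Credit: +829 days → 20 February 2019.
  Applicant Delay Offset: −22 days → 29 January 2019.
Expiry of referenced patent MR-670364:
  Base: filing + 16 years → 8 December 2012.
  Marketing Approval Extension: +1758 days → 1 October 2017.
  Processing Delay Credit: +392 days → 28 October 2018.
  Applicant Delay Offset: −160 days → 21 May 2018.
Terminal disclaimer: MR-842984 expires on the earlier of 29 January 2019 and 21 May 2018.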